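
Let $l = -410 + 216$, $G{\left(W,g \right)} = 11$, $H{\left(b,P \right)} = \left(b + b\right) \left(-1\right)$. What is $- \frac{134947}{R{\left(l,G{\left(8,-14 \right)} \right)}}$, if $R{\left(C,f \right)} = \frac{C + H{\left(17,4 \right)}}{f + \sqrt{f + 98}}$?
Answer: $\frac{1484417}{228} + \frac{134947 \sqrt{109}}{228} \approx 12690.0$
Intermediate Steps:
$H{\left(b,P \right)} = - 2 b$ ($H{\left(b,P \right)} = 2 b \left(-1\right) = - 2 b$)
$l = -194$
$R{\left(C,f \right)} = \frac{-34 + C}{f + \sqrt{98 + f}}$ ($R{\left(C,f \right)} = \frac{C - 34}{f + \sqrt{f + 98}} = \frac{C - 34}{f + \sqrt{98 + f}} = \frac{-34 + C}{f + \sqrt{98 + f}}$)
$- \frac{134947}{R{\left(l,G{\left(8,-14 \right)} \right)}} = - \frac{134947}{\frac{1}{11 + \sqrt{98 + 11}} \left(-34 - 194\right)} = - \frac{134947}{\frac{1}{11 + \sqrt{109}} \left(-228\right)} = - \frac{134947}{\left(-228\right) \frac{1}{11 + \sqrt{109}}} = - 134947 \left(- \frac{11}{228} - \frac{\sqrt{109}}{228}\right) = \frac{1484417}{228} + \frac{134947 \sqrt{109}}{228}$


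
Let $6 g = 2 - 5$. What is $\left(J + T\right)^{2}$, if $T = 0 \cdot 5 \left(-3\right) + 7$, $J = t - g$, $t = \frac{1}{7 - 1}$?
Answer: $\frac{529}{9} \approx 58.778$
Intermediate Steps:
$g = - \frac{1}{2}$ ($g = \frac{2 - 5}{6} = \frac{1}{6} \left(-3\right) = - \frac{1}{2} \approx -0.5$)
$t = \frac{1}{6} \approx 0.16667$
$J = \frac{2}{3}$ ($J = \frac{1}{6} - - \frac{1}{2} = \frac{1}{6} + \frac{1}{2} = \frac{2}{3} \approx 0.66667$)
$T = 7$ ($T = 0 \left(-3\right) + 7 = 0 + 7 = 7$)
$\left(J + T\right)^{2} = \left(\frac{2}{3} + 7\right)^{2} = \left(\frac{23}{3}\right)^{2} = \frac{529}{9}$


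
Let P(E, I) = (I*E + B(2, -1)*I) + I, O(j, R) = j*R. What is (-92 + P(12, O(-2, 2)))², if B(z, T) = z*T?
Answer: 18496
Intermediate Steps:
O(j, R) = R*j
B(z, T) = T*z
P(E, I) = -I + E*I (P(E, I) = (I*E + (-1*2)*I) + I = (E*I - 2*I) + I = (-2*I + E*I) + I = -I + E*I)
(-92 + P(12, O(-2, 2)))² = (-92 + (2*(-2))*(-1 + 12))² = (-92 - 4*11)² = (-92 - 44)² = (-136)² = 18496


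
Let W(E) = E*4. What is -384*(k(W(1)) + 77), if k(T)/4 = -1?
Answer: -28032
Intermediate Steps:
W(E) = 4*E
k(T) = -4 (k(T) = 4*(-1) = -4)
-384*(k(W(1)) + 77) = -384*(-4 + 77) = -384*73 = -28032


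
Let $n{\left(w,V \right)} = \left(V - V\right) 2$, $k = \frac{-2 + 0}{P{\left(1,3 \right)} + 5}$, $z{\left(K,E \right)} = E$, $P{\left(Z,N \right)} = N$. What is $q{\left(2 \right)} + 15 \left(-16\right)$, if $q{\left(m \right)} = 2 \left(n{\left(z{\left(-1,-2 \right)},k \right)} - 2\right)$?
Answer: $-244$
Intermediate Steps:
$k = - \frac{1}{4}$ ($k = \frac{-2 + 0}{3 + 5} = - \frac{2}{8} = \left(-2\right) \frac{1}{8} = - \frac{1}{4} \approx -0.25$)
$n{\left(w,V \right)} = 0$ ($n{\left(w,V \right)} = 0 \cdot 2 = 0$)
$q{\left(m \right)} = -4$ ($q{\left(m \right)} = 2 \left(0 - 2\right) = 2 \left(-2\right) = -4$)
$q{\left(2 \right)} + 15 \left(-16\right) = -4 + 15 \left(-16\right) = -4 - 240 = -244$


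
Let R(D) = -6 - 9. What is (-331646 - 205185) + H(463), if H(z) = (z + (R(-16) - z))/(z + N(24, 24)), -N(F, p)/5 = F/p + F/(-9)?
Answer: -759079079/1414 ≈ -5.3683e+5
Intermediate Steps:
R(D) = -15
N(F, p) = 5*F/9 - 5*F/p (N(F, p) = -5*(F/p + F/(-9)) = -5*(F/p + F*(-⅑)) = -5*(F/p - F/9) = -5*(-F/9 + F/p) = 5*F/9 - 5*F/p)
H(z) = -15/(25/3 + z) (H(z) = (z + (-15 - z))/(z + (5/9)*24*(-9 + 24)/24) = -15/(z + (5/9)*24*(1/24)*15) = -15/(z + 25/3) = -15/(25/3 + z))
(-331646 - 205185) + H(463) = (-331646 - 205185) - 45/(25 + 3*463) = -536831 - 45/(25 + 1389) = -536831 - 45/1414 = -759079079/1414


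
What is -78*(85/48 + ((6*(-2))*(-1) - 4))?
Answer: -6097/8 ≈ -762.13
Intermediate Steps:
-78*(85/48 + ((6*(-2))*(-1) - 4)) = -78*(85*(1/48) + (-12*(-1) - 4)) = -78*(85/48 + (12 - 4)) = -78*(85/48 + 8) = -78*469/48 = -6097/8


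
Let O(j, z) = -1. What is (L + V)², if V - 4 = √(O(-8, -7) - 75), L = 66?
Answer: 4824 + 280*I*√19 ≈ 4824.0 + 1220.5*I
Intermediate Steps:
V = 4 + 2*I*√19 (V = 4 + √(-1 - 75) = 4 + √(-76) = 4 + 2*I*√19 ≈ 4.0 + 8.7178*I)
(L + V)² = (66 + (4 + 2*I*√19))² = (70 + 2*I*√19)²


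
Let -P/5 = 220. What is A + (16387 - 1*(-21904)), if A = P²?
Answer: 1248291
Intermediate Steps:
P = -1100 (P = -5*220 = -1100)
A = 1210000 (A = (-1100)² = 1210000)
A + (16387 - 1*(-21904)) = 1210000 + (16387 - 1*(-21904)) = 1210000 + (16387 + 21904) = 1210000 + 38291 = 1248291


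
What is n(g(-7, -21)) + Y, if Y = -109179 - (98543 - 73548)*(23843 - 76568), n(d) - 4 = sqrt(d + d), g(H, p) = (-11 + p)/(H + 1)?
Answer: 1317752200 + 4*sqrt(6)/3 ≈ 1.3178e+9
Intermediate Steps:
g(H, p) = (-11 + p)/(1 + H)
n(d) = 4 + sqrt(2)*sqrt(d) (n(d) = 4 + sqrt(d + d) = 4 + sqrt(2*d) = 4 + sqrt(2)*sqrt(d))
Y = 1317752196 (Y = -109179 - 24995*(-52725) = -109179 - 1*(-1317861375) = -109179 + 1317861375 = 1317752196)
n(g(-7, -21)) + Y = (4 + sqrt(2)*sqrt((-11 - 21)/(1 - 7))) + 1317752196 = (4 + sqrt(2)*sqrt(-32/(-6))) + 1317752196 = (4 + sqrt(2)*sqrt(-1/6*(-32))) + 1317752196 = (4 + sqrt(2)*sqrt(16/3)) + 1317752196 = (4 + sqrt(2)*(4*sqrt(3)/3)) + 1317752196 = (4 + 4*sqrt(6)/3) + 1317752196 = 1317752200 + 4*sqrt(6)/3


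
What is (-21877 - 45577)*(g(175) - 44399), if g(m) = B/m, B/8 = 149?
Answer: 524025370382/175 ≈ 2.9944e+9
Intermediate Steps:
B = 1192 (B = 8*149 = 1192)
g(m) = 1192/m
(-21877 - 45577)*(g(175) - 44399) = (-21877 - 45577)*(1192/175 - 44399) = -67454*(1192*(1/175) - 44399) = -67454*(1192/175 - 44399) = -67454*(-7768633/175) = 524025370382/175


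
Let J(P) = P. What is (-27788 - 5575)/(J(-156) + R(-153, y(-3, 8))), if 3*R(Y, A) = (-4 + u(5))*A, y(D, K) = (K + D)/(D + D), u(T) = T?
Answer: 600534/2813 ≈ 213.49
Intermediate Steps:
y(D, K) = (D + K)/(2*D) (y(D, K) = (D + K)/((2*D)) = (D + K)*(1/(2*D)) = (D + K)/(2*D))
R(Y, A) = A/3 (R(Y, A) = ((-4 + 5)*A)/3 = (1*A)/3 = A/3)
(-27788 - 5575)/(J(-156) + R(-153, y(-3, 8))) = (-27788 - 5575)/(-156 + ((½)*(-3 + 8)/(-3))/3) = -33363/(-156 + ((½)*(-⅓)*5)/3) = -33363/(-156 + (⅓)*(-⅚)) = -33363/(-156 - 5/18) = -33363/(-2813/18) = -33363*(-18/2813) = 600534/2813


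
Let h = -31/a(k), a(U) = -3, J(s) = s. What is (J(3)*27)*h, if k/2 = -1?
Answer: 837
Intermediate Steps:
k = -2 (k = 2*(-1) = -2)
h = 31/3 (h = -31/(-3) = -31*(-⅓) = 31/3 ≈ 10.333)
(J(3)*27)*h = (3*27)*(31/3) = 81*(31/3) = 837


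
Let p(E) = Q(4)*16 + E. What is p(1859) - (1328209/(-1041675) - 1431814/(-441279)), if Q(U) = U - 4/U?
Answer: 291894661808212/153223100775 ≈ 1905.0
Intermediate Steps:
p(E) = 48 + E (p(E) = (4 - 4/4)*16 + E = (4 - 4*¼)*16 + E = (4 - 1)*16 + E = 3*16 + E = 48 + E)
p(1859) - (1328209/(-1041675) - 1431814/(-441279)) = (48 + 1859) - (1328209/(-1041675) - 1431814/(-441279)) = 1907 - (1328209*(-1/1041675) - 1431814*(-1/441279)) = 1907 - (-1328209/1041675 + 1431814/441279) = 1907 - 1*301791369713/153223100775 = 1907 - 301791369713/153223100775 = 291894661808212/153223100775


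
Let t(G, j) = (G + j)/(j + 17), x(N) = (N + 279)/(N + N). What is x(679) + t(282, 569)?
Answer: 858523/397894 ≈ 2.1577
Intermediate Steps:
x(N) = (279 + N)/(2*N) (x(N) = (279 + N)/((2*N)) = (279 + N)*(1/(2*N)) = (279 + N)/(2*N))
t(G, j) = (G + j)/(17 + j)
x(679) + t(282, 569) = (½)*(279 + 679)/679 + (282 + 569)/(17 + 569) = (½)*(1/679)*958 + 851/586 = 479/679 + (1/586)*851 = 479/679 + 851/586 = 858523/397894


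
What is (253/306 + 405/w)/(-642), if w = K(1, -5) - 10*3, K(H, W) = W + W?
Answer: 11381/785808 ≈ 0.014483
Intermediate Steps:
K(H, W) = 2*W
w = -40 (w = 2*(-5) - 10*3 = -10 - 30 = -40)
(253/306 + 405/w)/(-642) = (253/306 + 405/(-40))/(-642) = (253*(1/306) + 405*(-1/40))*(-1/642) = (253/306 - 81/8)*(-1/642) = -11381/1224*(-1/642) = 11381/785808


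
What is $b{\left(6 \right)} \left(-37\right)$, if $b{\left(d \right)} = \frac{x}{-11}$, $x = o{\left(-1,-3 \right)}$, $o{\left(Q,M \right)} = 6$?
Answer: $\frac{222}{11} \approx 20.182$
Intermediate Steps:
$x = 6$
$b{\left(d \right)} = - \frac{6}{11}$ ($b{\left(d \right)} = \frac{6}{-11} = 6 \left(- \frac{1}{11}\right) = - \frac{6}{11}$)
$b{\left(6 \right)} \left(-37\right) = \left(- \frac{6}{11}\right) \left(-37\right) = \frac{222}{11}$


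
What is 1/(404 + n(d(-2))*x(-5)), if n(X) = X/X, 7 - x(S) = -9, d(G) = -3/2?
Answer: 1/420 ≈ 0.0023810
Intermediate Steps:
d(G) = -3/2 (d(G) = -3*½ = -3/2)
x(S) = 16 (x(S) = 7 - 1*(-9) = 7 + 9 = 16)
n(X) = 1
1/(404 + n(d(-2))*x(-5)) = 1/(404 + 1*16) = 1/(404 + 16) = 1/420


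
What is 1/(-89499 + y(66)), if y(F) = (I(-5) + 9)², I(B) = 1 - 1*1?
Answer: -1/89418 ≈ -1.1183e-5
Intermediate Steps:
I(B) = 0 (I(B) = 1 - 1 = 0)
y(F) = 81 (y(F) = (0 + 9)² = 9² = 81)
1/(-89499 + y(66)) = 1/(-89499 + 81) = 1/(-89418) = -1/89418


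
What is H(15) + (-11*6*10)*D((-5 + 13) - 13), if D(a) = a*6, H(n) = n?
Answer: 19815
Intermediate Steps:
D(a) = 6*a
H(15) + (-11*6*10)*D((-5 + 13) - 13) = 15 + (-11*6*10)*(6*((-5 + 13) - 13)) = 15 + (-66*10)*(6*(8 - 13)) = 15 - 3960*(-5) = 15 - 660*(-30) = 15 + 19800 = 19815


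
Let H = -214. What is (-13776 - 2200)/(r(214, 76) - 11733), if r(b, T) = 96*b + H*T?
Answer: 15976/7453 ≈ 2.1436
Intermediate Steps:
r(b, T) = -214*T + 96*b (r(b, T) = 96*b - 214*T = -214*T + 96*b)
(-13776 - 2200)/(r(214, 76) - 11733) = (-13776 - 2200)/((-214*76 + 96*214) - 11733) = -15976/((-16264 + 20544) - 11733) = -15976/(4280 - 11733) = -15976/(-7453) = -15976*(-1/7453) = 15976/7453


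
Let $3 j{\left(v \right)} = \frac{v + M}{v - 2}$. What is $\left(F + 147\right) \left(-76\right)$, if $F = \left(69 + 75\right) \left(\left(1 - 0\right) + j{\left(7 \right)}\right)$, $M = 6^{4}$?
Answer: $- \frac{4863924}{5} \approx -9.7279 \cdot 10^{5}$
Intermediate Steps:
$M = 1296$
$j{\left(v \right)} = \frac{1296 + v}{3 \left(-2 + v\right)}$ ($j{\left(v \right)} = \frac{\left(v + 1296\right) \frac{1}{v - 2}}{3} = \frac{\left(1296 + v\right) \frac{1}{-2 + v}}{3} = \frac{\frac{1}{-2 + v} \left(1296 + v\right)}{3} = \frac{1296 + v}{3 \left(-2 + v\right)}$)
$F = \frac{63264}{5}$ ($F = \left(69 + 75\right) \left(\left(1 - 0\right) + \frac{1296 + 7}{3 \left(-2 + 7\right)}\right) = 144 \left(\left(1 + 0\right) + \frac{1}{3} \cdot \frac{1}{5} \cdot 1303\right) = 144 \left(1 + \frac{1}{3} \cdot \frac{1}{5} \cdot 1303\right) = 144 \left(1 + \frac{1303}{15}\right) = 144 \cdot \frac{1318}{15} = \frac{63264}{5} \approx 12653.0$)
$\left(F + 147\right) \left(-76\right) = \left(\frac{63264}{5} + 147\right) \left(-76\right) = \frac{63999}{5} \left(-76\right) = - \frac{4863924}{5}$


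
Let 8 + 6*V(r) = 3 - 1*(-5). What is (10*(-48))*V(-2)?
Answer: 0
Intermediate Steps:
V(r) = 0 (V(r) = -4/3 + (3 - 1*(-5))/6 = -4/3 + (3 + 5)/6 = -4/3 + (⅙)*8 = -4/3 + 4/3 = 0)
(10*(-48))*V(-2) = (10*(-48))*0 = -480*0 = 0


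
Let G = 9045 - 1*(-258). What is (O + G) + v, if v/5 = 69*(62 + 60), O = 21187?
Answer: 72580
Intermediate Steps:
G = 9303 (G = 9045 + 258 = 9303)
v = 42090 (v = 5*(69*(62 + 60)) = 5*(69*122) = 5*8418 = 42090)
(O + G) + v = (21187 + 9303) + 42090 = 30490 + 42090 = 72580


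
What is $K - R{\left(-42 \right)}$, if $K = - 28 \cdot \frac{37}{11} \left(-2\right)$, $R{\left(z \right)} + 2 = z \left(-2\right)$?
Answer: $\frac{1170}{11} \approx 106.36$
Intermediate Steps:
$R{\left(z \right)} = -2 - 2 z$ ($R{\left(z \right)} = -2 + z \left(-2\right) = -2 - 2 z$)
$K = \frac{2072}{11}$ ($K = - 28 \cdot 37 \cdot \frac{1}{11} \left(-2\right) = \left(-28\right) \frac{37}{11} \left(-2\right) = \left(- \frac{1036}{11}\right) \left(-2\right) = \frac{2072}{11} \approx 188.36$)
$K - R{\left(-42 \right)} = \frac{2072}{11} - \left(-2 - -84\right) = \frac{2072}{11} - \left(-2 + 84\right) = \frac{2072}{11} - 82 = \frac{1170}{11}$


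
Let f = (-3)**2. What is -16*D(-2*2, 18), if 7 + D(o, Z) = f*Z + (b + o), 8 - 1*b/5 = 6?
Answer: -2576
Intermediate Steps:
b = 10 (b = 40 - 5*6 = 40 - 30 = 10)
f = 9
D(o, Z) = 3 + o + 9*Z (D(o, Z) = -7 + (9*Z + (10 + o)) = -7 + (10 + o + 9*Z) = 3 + o + 9*Z)
-16*D(-2*2, 18) = -16*(3 - 2*2 + 9*18) = -16*(3 - 4 + 162) = -16*161 = -2576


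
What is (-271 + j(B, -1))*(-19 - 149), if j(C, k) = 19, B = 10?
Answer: 42336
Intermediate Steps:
(-271 + j(B, -1))*(-19 - 149) = (-271 + 19)*(-19 - 149) = -252*(-168) = 42336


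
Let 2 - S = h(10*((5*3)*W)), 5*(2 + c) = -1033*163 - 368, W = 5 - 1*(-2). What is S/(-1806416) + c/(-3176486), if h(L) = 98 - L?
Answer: 72423376673/7172568917720 ≈ 0.010097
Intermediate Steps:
W = 7 (W = 5 + 2 = 7)
c = -168757/5 (c = -2 + (-1033*163 - 368)/5 = -2 + (-168379 - 368)/5 = -2 + (1/5)*(-168747) = -2 - 168747/5 = -168757/5 ≈ -33751.)
S = 954 (S = 2 - (98 - 10*(5*3)*7) = 2 - (98 - 10*15*7) = 2 - (98 - 10*105) = 2 - (98 - 1*1050) = 2 - (98 - 1050) = 2 - 1*(-952) = 2 + 952 = 954)
S/(-1806416) + c/(-3176486) = 954/(-1806416) - 168757/5/(-3176486) = 954*(-1/1806416) - 168757/5*(-1/3176486) = -477/903208 + 168757/15882430 = 72423376673/7172568917720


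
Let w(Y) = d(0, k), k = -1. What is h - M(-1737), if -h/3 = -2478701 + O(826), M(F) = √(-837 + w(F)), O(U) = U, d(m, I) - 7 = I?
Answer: 7433625 - I*√831 ≈ 7.4336e+6 - 28.827*I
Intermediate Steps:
d(m, I) = 7 + I
w(Y) = 6 (w(Y) = 7 - 1 = 6)
M(F) = I*√831 (M(F) = √(-837 + 6) = √(-831) = I*√831)
h = 7433625 (h = -3*(-2478701 + 826) = -3*(-2477875) = 7433625)
h - M(-1737) = 7433625 - I*√831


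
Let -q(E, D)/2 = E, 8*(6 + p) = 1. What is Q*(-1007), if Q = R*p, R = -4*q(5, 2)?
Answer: 236645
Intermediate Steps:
p = -47/8 (p = -6 + (⅛)*1 = -6 + ⅛ = -47/8 ≈ -5.8750)
q(E, D) = -2*E
R = 40 (R = -(-8)*5 = -4*(-10) = 40)
Q = -235 (Q = 40*(-47/8) = -235)
Q*(-1007) = -235*(-1007) = 236645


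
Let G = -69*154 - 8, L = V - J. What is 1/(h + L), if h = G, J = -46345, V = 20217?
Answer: 1/55928 ≈ 1.7880e-5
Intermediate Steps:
L = 66562 (L = 20217 - 1*(-46345) = 20217 + 46345 = 66562)
G = -10634 (G = -10626 - 8 = -10634)
h = -10634
1/(h + L) = 1/(-10634 + 66562) = 1/55928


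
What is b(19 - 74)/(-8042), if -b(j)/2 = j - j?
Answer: 0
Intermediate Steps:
b(j) = 0 (b(j) = -2*(j - j) = -2*0 = 0)
b(19 - 74)/(-8042) = 0/(-8042) = 0*(-1/8042) = 0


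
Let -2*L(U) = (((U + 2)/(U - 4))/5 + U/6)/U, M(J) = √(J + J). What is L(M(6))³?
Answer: 241/54000 + 41*√3/14400 ≈ 0.0093945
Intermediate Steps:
M(J) = √2*√J (M(J) = √(2*J) = √2*√J)
L(U) = -(U/6 + (2 + U)/(5*(-4 + U)))/(2*U) (L(U) = -(((U + 2)/(U - 4))/5 + U/6)/(2*U) = -(((2 + U)/(-4 + U))*(⅕) + U*(⅙))/(2*U) = -(((2 + U)/(-4 + U))*(⅕) + U/6)/(2*U) = -((2 + U)/(5*(-4 + U)) + U/6)/(2*U) = -(U/6 + (2 + U)/(5*(-4 + U)))/(2*U))
L(M(6))³ = ((-12 - 5*(√2*√6)² + 14*(√2*√6))/(60*((√2*√6))*(-4 + √2*√6)))³ = ((-12 - 5*(2*√3)² + 14*(2*√3))/(60*((2*√3))*(-4 + 2*√3)))³ = ((√3/6)*(-12 - 5*12 + 28*√3)/(60*(-4 + 2*√3)))³ = ((√3/6)*(-12 - 60 + 28*√3)/(60*(-4 + 2*√3)))³ = ((√3/6)*(-72 + 28*√3)/(60*(-4 + 2*√3)))³ = (√3*(-72 + 28*√3)/(360*(-4 + 2*√3)))³ = √3*(-72 + 28*√3)³/(15552000*(-4 + 2*√3)³)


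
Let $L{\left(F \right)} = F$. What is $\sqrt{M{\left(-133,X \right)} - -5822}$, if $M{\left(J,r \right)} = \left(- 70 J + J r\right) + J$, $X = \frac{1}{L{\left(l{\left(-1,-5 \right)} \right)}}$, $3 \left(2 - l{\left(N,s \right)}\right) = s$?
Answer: $\frac{\sqrt{1810490}}{11} \approx 122.32$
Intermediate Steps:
$l{\left(N,s \right)} = 2 - \frac{s}{3}$
$X = \frac{3}{11}$ ($X = \frac{1}{2 - - \frac{5}{3}} = \frac{1}{2 + \frac{5}{3}} = \frac{1}{\frac{11}{3}} = \frac{3}{11} \approx 0.27273$)
$M{\left(J,r \right)} = - 69 J + J r$
$\sqrt{M{\left(-133,X \right)} - -5822} = \sqrt{- 133 \left(-69 + \frac{3}{11}\right) - -5822} = \sqrt{\left(-133\right) \left(- \frac{756}{11}\right) + 5822} = \sqrt{\frac{100548}{11} + 5822} = \sqrt{\frac{164590}{11}} = \frac{\sqrt{1810490}}{11}$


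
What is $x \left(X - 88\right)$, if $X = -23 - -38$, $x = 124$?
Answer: $-9052$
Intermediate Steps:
$X = 15$ ($X = -23 + 38 = 15$)
$x \left(X - 88\right) = 124 \left(15 - 88\right) = 124 \left(-73\right) = -9052$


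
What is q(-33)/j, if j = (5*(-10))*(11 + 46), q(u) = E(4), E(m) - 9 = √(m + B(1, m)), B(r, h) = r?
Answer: -3/950 - √5/2850 ≈ -0.0039425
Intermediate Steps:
E(m) = 9 + √(1 + m) (E(m) = 9 + √(m + 1) = 9 + √(1 + m))
q(u) = 9 + √5 (q(u) = 9 + √(1 + 4) = 9 + √5)
j = -2850 (j = -50*57 = -2850)
q(-33)/j = (9 + √5)/(-2850) = (9 + √5)*(-1/2850) = -3/950 - √5/2850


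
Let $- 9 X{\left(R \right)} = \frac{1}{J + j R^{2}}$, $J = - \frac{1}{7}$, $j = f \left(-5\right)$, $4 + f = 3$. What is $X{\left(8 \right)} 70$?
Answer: $- \frac{490}{20151} \approx -0.024316$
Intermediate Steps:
$f = -1$ ($f = -4 + 3 = -1$)
$j = 5$ ($j = \left(-1\right) \left(-5\right) = 5$)
$J = - \frac{1}{7}$ ($J = \left(-1\right) \frac{1}{7} = - \frac{1}{7} \approx -0.14286$)
$X{\left(R \right)} = - \frac{1}{9 \left(- \frac{1}{7} + 5 R^{2}\right)}$
$X{\left(8 \right)} 70 = - \frac{7}{-9 + 315 \cdot 8^{2}} \cdot 70 = - \frac{7}{-9 + 315 \cdot 64} \cdot 70 = - \frac{7}{-9 + 20160} \cdot 70 = - \frac{7}{20151} \cdot 70 = \left(-7\right) \frac{1}{20151} \cdot 70 = \left(- \frac{7}{20151}\right) 70 = - \frac{490}{20151}$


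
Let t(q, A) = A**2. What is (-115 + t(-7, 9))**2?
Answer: 1156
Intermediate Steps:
(-115 + t(-7, 9))**2 = (-115 + 9**2)**2 = (-115 + 81)**2 = (-34)**2 = 1156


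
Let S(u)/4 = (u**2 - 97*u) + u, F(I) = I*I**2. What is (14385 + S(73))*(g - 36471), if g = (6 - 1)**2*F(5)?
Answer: -255730474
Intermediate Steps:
F(I) = I**3
S(u) = -384*u + 4*u**2 (S(u) = 4*((u**2 - 97*u) + u) = 4*(u**2 - 96*u) = -384*u + 4*u**2)
g = 3125 (g = (6 - 1)**2*5**3 = 5**2*125 = 25*125 = 3125)
(14385 + S(73))*(g - 36471) = (14385 + 4*73*(-96 + 73))*(3125 - 36471) = (14385 + 4*73*(-23))*(-33346) = (14385 - 6716)*(-33346) = 7669*(-33346) = -255730474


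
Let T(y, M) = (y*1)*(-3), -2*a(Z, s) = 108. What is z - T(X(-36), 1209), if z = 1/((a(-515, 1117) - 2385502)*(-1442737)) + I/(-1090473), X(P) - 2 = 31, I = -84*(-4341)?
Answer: 123434411321995684583/1251037845542461052 ≈ 98.666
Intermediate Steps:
a(Z, s) = -54 (a(Z, s) = -½*108 = -54)
I = 364644
X(P) = 33 (X(P) = 2 + 31 = 33)
T(y, M) = -3*y (T(y, M) = y*(-3) = -3*y)
z = -418335386707959565/1251037845542461052 (z = 1/(-54 - 2385502*(-1442737)) + 364644/(-1090473) = -1/1442737/(-2385556) + 364644*(-1/1090473) = -1/2385556*(-1/1442737) - 121548/363491 = 1/3441729906772 - 121548/363491 = -418335386707959565/1251037845542461052 ≈ -0.33439)
z - T(X(-36), 1209) = -418335386707959565/1251037845542461052 - (-3)*33 = -418335386707959565/1251037845542461052 - 1*(-99) = -418335386707959565/1251037845542461052 + 99 = 123434411321995684583/1251037845542461052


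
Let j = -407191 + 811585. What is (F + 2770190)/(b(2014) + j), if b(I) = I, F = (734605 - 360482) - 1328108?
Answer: 1816205/406408 ≈ 4.4689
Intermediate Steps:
F = -953985 (F = 374123 - 1328108 = -953985)
j = 404394
(F + 2770190)/(b(2014) + j) = (-953985 + 2770190)/(2014 + 404394) = 1816205/406408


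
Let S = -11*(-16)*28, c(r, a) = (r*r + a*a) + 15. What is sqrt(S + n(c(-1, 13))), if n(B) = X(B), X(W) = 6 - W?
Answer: sqrt(4749) ≈ 68.913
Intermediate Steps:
c(r, a) = 15 + a**2 + r**2 (c(r, a) = (r**2 + a**2) + 15 = (a**2 + r**2) + 15 = 15 + a**2 + r**2)
n(B) = 6 - B
S = 4928 (S = 176*28 = 4928)
sqrt(S + n(c(-1, 13))) = sqrt(4928 + (6 - (15 + 13**2 + (-1)**2))) = sqrt(4928 + (6 - (15 + 169 + 1))) = sqrt(4928 + (6 - 1*185)) = sqrt(4928 + (6 - 185)) = sqrt(4928 - 179) = sqrt(4749)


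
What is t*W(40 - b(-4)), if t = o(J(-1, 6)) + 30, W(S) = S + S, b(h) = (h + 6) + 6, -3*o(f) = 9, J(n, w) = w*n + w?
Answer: 1728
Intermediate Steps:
J(n, w) = w + n*w (J(n, w) = n*w + w = w + n*w)
o(f) = -3 (o(f) = -⅓*9 = -3)
b(h) = 12 + h (b(h) = (6 + h) + 6 = 12 + h)
W(S) = 2*S
t = 27 (t = -3 + 30 = 27)
t*W(40 - b(-4)) = 27*(2*(40 - (12 - 4))) = 27*(2*(40 - 1*8)) = 27*(2*(40 - 8)) = 27*(2*32) = 27*64 = 1728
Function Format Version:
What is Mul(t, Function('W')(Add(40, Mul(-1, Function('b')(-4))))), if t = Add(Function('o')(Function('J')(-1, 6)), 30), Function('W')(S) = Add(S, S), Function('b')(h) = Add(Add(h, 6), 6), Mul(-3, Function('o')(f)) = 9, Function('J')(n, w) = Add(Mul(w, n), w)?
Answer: 1728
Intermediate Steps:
Function('J')(n, w) = Add(w, Mul(n, w)) (Function('J')(n, w) = Add(Mul(n, w), w) = Add(w, Mul(n, w)))
Function('o')(f) = -3 (Function('o')(f) = Mul(Rational(-1, 3), 9) = -3)
Function('b')(h) = Add(12, h) (Function('b')(h) = Add(Add(6, h), 6) = Add(12, h))
Function('W')(S) = Mul(2, S)
t = 27 (t = Add(-3, 30) = 27)
Mul(t, Function('W')(Add(40, Mul(-1, Function('b')(-4))))) = Mul(27, Mul(2, Add(40, Mul(-1, Add(12, -4))))) = Mul(27, Mul(2, Add(40, Mul(-1, 8)))) = Mul(27, Mul(2, Add(40, -8))) = Mul(27, Mul(2, 32)) = Mul(27, 64) = 1728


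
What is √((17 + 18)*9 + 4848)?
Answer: √5163 ≈ 71.854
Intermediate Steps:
√((17 + 18)*9 + 4848) = √(35*9 + 4848) = √(315 + 4848) = √5163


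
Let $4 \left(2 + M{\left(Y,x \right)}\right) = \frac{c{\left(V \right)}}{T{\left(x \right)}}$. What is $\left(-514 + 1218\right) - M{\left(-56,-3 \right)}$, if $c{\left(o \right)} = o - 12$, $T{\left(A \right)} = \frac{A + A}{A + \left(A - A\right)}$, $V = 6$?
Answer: $\frac{2827}{4} \approx 706.75$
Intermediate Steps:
$T{\left(A \right)} = 2$ ($T{\left(A \right)} = \frac{2 A}{A + 0} = \frac{2 A}{A} = 2$)
$c{\left(o \right)} = -12 + o$ ($c{\left(o \right)} = o - 12 = -12 + o$)
$M{\left(Y,x \right)} = - \frac{11}{4}$ ($M{\left(Y,x \right)} = -2 + \frac{\left(-12 + 6\right) \frac{1}{2}}{4} = -2 + \frac{\left(-6\right) \frac{1}{2}}{4} = -2 + \frac{1}{4} \left(-3\right) = -2 - \frac{3}{4} = - \frac{11}{4}$)
$\left(-514 + 1218\right) - M{\left(-56,-3 \right)} = \left(-514 + 1218\right) - - \frac{11}{4} = 704 + \frac{11}{4} = \frac{2827}{4}$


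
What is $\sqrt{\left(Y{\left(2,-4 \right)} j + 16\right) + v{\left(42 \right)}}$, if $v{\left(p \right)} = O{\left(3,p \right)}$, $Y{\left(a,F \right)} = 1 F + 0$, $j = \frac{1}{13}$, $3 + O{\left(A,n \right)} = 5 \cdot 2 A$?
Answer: $\frac{\sqrt{7215}}{13} \approx 6.5339$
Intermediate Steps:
$O{\left(A,n \right)} = -3 + 10 A$ ($O{\left(A,n \right)} = -3 + 5 \cdot 2 A = -3 + 10 A$)
$j = \frac{1}{13} \approx 0.076923$
$Y{\left(a,F \right)} = F$ ($Y{\left(a,F \right)} = F + 0 = F$)
$v{\left(p \right)} = 27$ ($v{\left(p \right)} = -3 + 10 \cdot 3 = -3 + 30 = 27$)
$\sqrt{\left(Y{\left(2,-4 \right)} j + 16\right) + v{\left(42 \right)}} = \sqrt{\left(\left(-4\right) \frac{1}{13} + 16\right) + 27} = \sqrt{\left(- \frac{4}{13} + 16\right) + 27} = \sqrt{\frac{204}{13} + 27} = \sqrt{\frac{555}{13}} = \frac{\sqrt{7215}}{13}$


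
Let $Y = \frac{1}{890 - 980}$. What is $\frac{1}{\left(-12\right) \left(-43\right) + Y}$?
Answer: $\frac{90}{46439} \approx 0.001938$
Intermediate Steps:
$Y = - \frac{1}{90}$ ($Y = \frac{1}{-90} = - \frac{1}{90} \approx -0.011111$)
$\frac{1}{\left(-12\right) \left(-43\right) + Y} = \frac{1}{\left(-12\right) \left(-43\right) - \frac{1}{90}} = \frac{1}{516 - \frac{1}{90}} = \frac{1}{\frac{46439}{90}} = \frac{90}{46439}$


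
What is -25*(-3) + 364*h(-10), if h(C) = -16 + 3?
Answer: -4657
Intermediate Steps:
h(C) = -13
-25*(-3) + 364*h(-10) = -25*(-3) + 364*(-13) = 75 - 4732 = -4657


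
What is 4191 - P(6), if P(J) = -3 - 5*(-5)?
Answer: 4169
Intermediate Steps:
P(J) = 22 (P(J) = -3 + 25 = 22)
4191 - P(6) = 4191 - 1*22 = 4191 - 22 = 4169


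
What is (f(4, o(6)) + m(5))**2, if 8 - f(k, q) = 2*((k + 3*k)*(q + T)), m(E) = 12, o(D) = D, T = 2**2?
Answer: 90000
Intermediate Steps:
T = 4
f(k, q) = 8 - 8*k*(4 + q) (f(k, q) = 8 - 2*(k + 3*k)*(q + 4) = 8 - 2*(4*k)*(4 + q) = 8 - 2*4*k*(4 + q) = 8 - 8*k*(4 + q))
(f(4, o(6)) + m(5))**2 = ((8 - 32*4 - 8*4*6) + 12)**2 = ((8 - 128 - 192) + 12)**2 = (-312 + 12)**2 = (-300)**2 = 90000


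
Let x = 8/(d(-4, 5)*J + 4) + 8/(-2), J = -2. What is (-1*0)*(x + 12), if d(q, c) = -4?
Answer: 0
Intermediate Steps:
x = -10/3 (x = 8/(-4*(-2) + 4) + 8/(-2) = 8/(8 + 4) + 8*(-½) = 8/12 - 4 = 8*(1/12) - 4 = ⅔ - 4 = -10/3 ≈ -3.3333)
(-1*0)*(x + 12) = (-1*0)*(-10/3 + 12) = 0*(26/3) = 0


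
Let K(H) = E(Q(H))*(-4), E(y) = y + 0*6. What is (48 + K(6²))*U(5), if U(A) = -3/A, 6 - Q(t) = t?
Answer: -504/5 ≈ -100.80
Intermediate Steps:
Q(t) = 6 - t
E(y) = y (E(y) = y + 0 = y)
K(H) = -24 + 4*H (K(H) = (6 - H)*(-4) = -24 + 4*H)
(48 + K(6²))*U(5) = (48 + (-24 + 4*6²))*(-3/5) = (48 + (-24 + 4*36))*(-3*⅕) = (48 + (-24 + 144))*(-⅗) = (48 + 120)*(-⅗) = 168*(-⅗) = -504/5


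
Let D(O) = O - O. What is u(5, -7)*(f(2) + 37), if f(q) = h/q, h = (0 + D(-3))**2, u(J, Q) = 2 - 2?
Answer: 0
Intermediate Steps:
u(J, Q) = 0
D(O) = 0
h = 0 (h = (0 + 0)**2 = 0**2 = 0)
f(q) = 0 (f(q) = 0/q = 0)
u(5, -7)*(f(2) + 37) = 0*(0 + 37) = 0*37 = 0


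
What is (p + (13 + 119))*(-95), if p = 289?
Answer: -39995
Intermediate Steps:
(p + (13 + 119))*(-95) = (289 + (13 + 119))*(-95) = (289 + 132)*(-95) = 421*(-95) = -39995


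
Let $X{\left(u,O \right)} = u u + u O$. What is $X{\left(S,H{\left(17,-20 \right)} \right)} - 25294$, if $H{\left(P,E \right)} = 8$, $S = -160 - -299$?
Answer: $-4861$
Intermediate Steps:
$S = 139$ ($S = -160 + 299 = 139$)
$X{\left(u,O \right)} = u^{2} + O u$
$X{\left(S,H{\left(17,-20 \right)} \right)} - 25294 = 139 \left(8 + 139\right) - 25294 = 139 \cdot 147 - 25294 = 20433 - 25294 = -4861$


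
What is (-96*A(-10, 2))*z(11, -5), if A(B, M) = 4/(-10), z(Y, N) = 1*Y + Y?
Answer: 4224/5 ≈ 844.80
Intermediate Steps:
z(Y, N) = 2*Y (z(Y, N) = Y + Y = 2*Y)
A(B, M) = -⅖ (A(B, M) = 4*(-⅒) = -⅖)
(-96*A(-10, 2))*z(11, -5) = (-96*(-⅖))*(2*11) = (192/5)*22 = 4224/5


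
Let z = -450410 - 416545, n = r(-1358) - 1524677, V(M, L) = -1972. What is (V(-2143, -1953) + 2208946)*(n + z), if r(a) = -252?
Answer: -5278825799016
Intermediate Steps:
n = -1524929 (n = -252 - 1524677 = -1524929)
z = -866955
(V(-2143, -1953) + 2208946)*(n + z) = (-1972 + 2208946)*(-1524929 - 866955) = 2206974*(-2391884) = -5278825799016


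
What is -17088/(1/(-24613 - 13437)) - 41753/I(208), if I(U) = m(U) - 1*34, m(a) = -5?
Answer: 25357779353/39 ≈ 6.5020e+8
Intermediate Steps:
I(U) = -39 (I(U) = -5 - 1*34 = -5 - 34 = -39)
-17088/(1/(-24613 - 13437)) - 41753/I(208) = -17088/(1/(-24613 - 13437)) - 41753/(-39) = -17088/(1/(-38050)) - 41753*(-1/39) = -17088/(-1/38050) + 41753/39 = -17088*(-38050) + 41753/39 = 650198400 + 41753/39 = 25357779353/39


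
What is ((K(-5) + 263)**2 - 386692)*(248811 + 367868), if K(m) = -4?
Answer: -197097391869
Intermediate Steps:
((K(-5) + 263)**2 - 386692)*(248811 + 367868) = ((-4 + 263)**2 - 386692)*(248811 + 367868) = (259**2 - 386692)*616679 = (67081 - 386692)*616679 = -319611*616679 = -197097391869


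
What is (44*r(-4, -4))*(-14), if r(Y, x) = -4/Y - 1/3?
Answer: -1232/3 ≈ -410.67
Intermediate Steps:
r(Y, x) = -⅓ - 4/Y (r(Y, x) = -4/Y - 1*⅓ = -4/Y - ⅓ = -⅓ - 4/Y)
(44*r(-4, -4))*(-14) = (44*((⅓)*(-12 - 1*(-4))/(-4)))*(-14) = (44*((⅓)*(-¼)*(-12 + 4)))*(-14) = (44*((⅓)*(-¼)*(-8)))*(-14) = (44*(⅔))*(-14) = (88/3)*(-14) = -1232/3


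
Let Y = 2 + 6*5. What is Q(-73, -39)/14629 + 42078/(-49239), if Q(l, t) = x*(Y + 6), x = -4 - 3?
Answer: -209552212/240105777 ≈ -0.87275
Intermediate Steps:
x = -7
Y = 32 (Y = 2 + 30 = 32)
Q(l, t) = -266 (Q(l, t) = -7*(32 + 6) = -7*38 = -266)
Q(-73, -39)/14629 + 42078/(-49239) = -266/14629 + 42078/(-49239) = -266*1/14629 + 42078*(-1/49239) = -266/14629 - 14026/16413 = -209552212/240105777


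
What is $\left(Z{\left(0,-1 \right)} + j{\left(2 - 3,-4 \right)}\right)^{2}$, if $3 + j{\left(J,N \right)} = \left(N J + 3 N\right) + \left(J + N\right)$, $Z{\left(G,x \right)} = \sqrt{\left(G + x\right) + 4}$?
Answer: $\left(16 - \sqrt{3}\right)^{2} \approx 203.57$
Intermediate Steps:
$Z{\left(G,x \right)} = \sqrt{4 + G + x}$
$j{\left(J,N \right)} = -3 + J + 4 N + J N$ ($j{\left(J,N \right)} = -3 + \left(\left(N J + 3 N\right) + \left(J + N\right)\right) = -3 + \left(\left(J N + 3 N\right) + \left(J + N\right)\right) = -3 + \left(\left(3 N + J N\right) + \left(J + N\right)\right) = -3 + \left(J + 4 N + J N\right) = -3 + J + 4 N + J N$)
$\left(Z{\left(0,-1 \right)} + j{\left(2 - 3,-4 \right)}\right)^{2} = \left(\sqrt{4 + 0 - 1} + \left(-3 + \left(2 - 3\right) + 4 \left(-4\right) + \left(2 - 3\right) \left(-4\right)\right)\right)^{2} = \left(\sqrt{3} + \left(-3 + \left(2 - 3\right) - 16 + \left(2 - 3\right) \left(-4\right)\right)\right)^{2} = \left(\sqrt{3} - 16\right)^{2} = \left(-16 + \sqrt{3}\right)^{2}$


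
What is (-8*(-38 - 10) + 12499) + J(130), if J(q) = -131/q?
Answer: 1674659/130 ≈ 12882.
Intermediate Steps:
(-8*(-38 - 10) + 12499) + J(130) = (-8*(-38 - 10) + 12499) - 131/130 = (-8*(-48) + 12499) - 131*1/130 = (384 + 12499) - 131/130 = 12883 - 131/130 = 1674659/130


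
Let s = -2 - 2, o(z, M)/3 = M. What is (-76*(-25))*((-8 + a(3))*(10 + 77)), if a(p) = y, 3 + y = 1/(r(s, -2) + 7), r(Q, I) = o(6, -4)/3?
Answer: -1763200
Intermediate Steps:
o(z, M) = 3*M
s = -4
r(Q, I) = -4 (r(Q, I) = (3*(-4))/3 = -12*⅓ = -4)
y = -8/3 (y = -3 + 1/(-4 + 7) = -3 + 1/3 = -3 + ⅓ = -8/3 ≈ -2.6667)
a(p) = -8/3
(-76*(-25))*((-8 + a(3))*(10 + 77)) = (-76*(-25))*((-8 - 8/3)*(10 + 77)) = 1900*(-32/3*87) = 1900*(-928) = -1763200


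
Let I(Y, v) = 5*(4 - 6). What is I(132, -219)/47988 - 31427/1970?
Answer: -188517322/11817045 ≈ -15.953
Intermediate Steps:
I(Y, v) = -10 (I(Y, v) = 5*(-2) = -10)
I(132, -219)/47988 - 31427/1970 = -10/47988 - 31427/1970 = -10*1/47988 - 31427*1/1970 = -5/23994 - 31427/1970 = -188517322/11817045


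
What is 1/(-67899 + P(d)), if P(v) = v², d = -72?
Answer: -1/62715 ≈ -1.5945e-5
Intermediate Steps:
1/(-67899 + P(d)) = 1/(-67899 + (-72)²) = 1/(-67899 + 5184) = 1/(-62715) = -1/62715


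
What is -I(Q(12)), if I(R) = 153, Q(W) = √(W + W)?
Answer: -153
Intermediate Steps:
Q(W) = √2*√W (Q(W) = √(2*W) = √2*√W)
-I(Q(12)) = -1*153 = -153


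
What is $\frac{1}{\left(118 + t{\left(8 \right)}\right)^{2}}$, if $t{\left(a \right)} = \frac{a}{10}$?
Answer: $\frac{25}{352836} \approx 7.0854 \cdot 10^{-5}$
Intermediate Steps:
$t{\left(a \right)} = \frac{a}{10}$ ($t{\left(a \right)} = a \frac{1}{10} = \frac{a}{10}$)
$\frac{1}{\left(118 + t{\left(8 \right)}\right)^{2}} = \frac{1}{\left(118 + \frac{1}{10} \cdot 8\right)^{2}} = \frac{1}{\left(118 + \frac{4}{5}\right)^{2}} = \frac{1}{\left(\frac{594}{5}\right)^{2}} = \frac{1}{\frac{352836}{25}} = \frac{25}{352836}$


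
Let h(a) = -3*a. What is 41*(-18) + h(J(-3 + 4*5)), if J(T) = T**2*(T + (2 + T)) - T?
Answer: -31899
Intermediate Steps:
J(T) = -T + T**2*(2 + 2*T) (J(T) = T**2*(2 + 2*T) - T = -T + T**2*(2 + 2*T))
41*(-18) + h(J(-3 + 4*5)) = 41*(-18) - 3*(-3 + 4*5)*(-1 + 2*(-3 + 4*5) + 2*(-3 + 4*5)**2) = -738 - 3*(-3 + 20)*(-1 + 2*(-3 + 20) + 2*(-3 + 20)**2) = -738 - 51*(-1 + 2*17 + 2*17**2) = -738 - 51*(-1 + 34 + 2*289) = -738 - 51*(-1 + 34 + 578) = -738 - 51*611 = -738 - 3*10387 = -738 - 31161 = -31899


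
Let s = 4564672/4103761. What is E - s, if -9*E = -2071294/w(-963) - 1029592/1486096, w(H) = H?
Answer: -1585835257220263739/6607052148594294 ≈ -240.02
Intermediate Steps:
s = 4564672/4103761 (s = 4564672*(1/4103761) = 4564672/4103761 ≈ 1.1123)
E = -384643778891/1609999254 (E = -(-2071294/(-963) - 1029592/1486096)/9 = -(-2071294*(-1/963) - 1029592*1/1486096)/9 = -(2071294/963 - 128699/185762)/9 = -1/9*384643778891/178888806 = -384643778891/1609999254 ≈ -238.91)
E - s = -384643778891/1609999254 - 1*4564672/4103761 = -384643778891/1609999254 - 4564672/4103761 = -1585835257220263739/6607052148594294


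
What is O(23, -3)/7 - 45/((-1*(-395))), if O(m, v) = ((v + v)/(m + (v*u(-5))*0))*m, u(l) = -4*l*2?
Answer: -537/553 ≈ -0.97107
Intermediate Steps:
u(l) = -8*l
O(m, v) = 2*v (O(m, v) = ((v + v)/(m + (v*(-8*(-5)))*0))*m = ((2*v)/(m + (v*40)*0))*m = ((2*v)/(m + (40*v)*0))*m = ((2*v)/(m + 0))*m = ((2*v)/m)*m = (2*v/m)*m = 2*v)
O(23, -3)/7 - 45/((-1*(-395))) = (2*(-3))/7 - 45/((-1*(-395))) = -6*⅐ - 45/395 = -6/7 - 45*1/395 = -6/7 - 9/79 = -537/553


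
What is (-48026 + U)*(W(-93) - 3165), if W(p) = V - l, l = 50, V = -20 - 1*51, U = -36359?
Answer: 277289110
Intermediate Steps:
V = -71 (V = -20 - 51 = -71)
W(p) = -121 (W(p) = -71 - 1*50 = -71 - 50 = -121)
(-48026 + U)*(W(-93) - 3165) = (-48026 - 36359)*(-121 - 3165) = -84385*(-3286) = 277289110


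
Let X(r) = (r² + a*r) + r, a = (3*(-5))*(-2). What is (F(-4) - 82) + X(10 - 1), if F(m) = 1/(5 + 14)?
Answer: 5283/19 ≈ 278.05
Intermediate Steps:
a = 30 (a = -15*(-2) = 30)
F(m) = 1/19
X(r) = r² + 31*r (X(r) = (r² + 30*r) + r = r² + 31*r)
(F(-4) - 82) + X(10 - 1) = (1/19 - 82) + (10 - 1)*(31 + (10 - 1)) = -1557/19 + 9*(31 + 9) = -1557/19 + 9*40 = -1557/19 + 360 = 5283/19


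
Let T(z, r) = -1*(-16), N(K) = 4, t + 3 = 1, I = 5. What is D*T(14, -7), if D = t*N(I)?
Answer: -128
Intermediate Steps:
t = -2 (t = -3 + 1 = -2)
T(z, r) = 16
D = -8 (D = -2*4 = -8)
D*T(14, -7) = -8*16 = -128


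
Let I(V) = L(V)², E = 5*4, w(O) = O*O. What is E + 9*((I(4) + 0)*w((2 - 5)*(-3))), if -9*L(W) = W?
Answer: 164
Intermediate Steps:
L(W) = -W/9
w(O) = O²
E = 20
I(V) = V²/81 (I(V) = (-V/9)² = V²/81)
E + 9*((I(4) + 0)*w((2 - 5)*(-3))) = 20 + 9*(((1/81)*4² + 0)*((2 - 5)*(-3))²) = 20 + 9*(((1/81)*16 + 0)*(-3*(-3))²) = 20 + 9*((16/81 + 0)*9²) = 20 + 9*((16/81)*81) = 20 + 9*16 = 20 + 144 = 164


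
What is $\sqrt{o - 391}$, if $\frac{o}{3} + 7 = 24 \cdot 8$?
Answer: $2 \sqrt{41} \approx 12.806$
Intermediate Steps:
$o = 555$ ($o = -21 + 3 \cdot 24 \cdot 8 = -21 + 3 \cdot 192 = -21 + 576 = 555$)
$\sqrt{o - 391} = \sqrt{555 - 391} = \sqrt{164} = 2 \sqrt{41}$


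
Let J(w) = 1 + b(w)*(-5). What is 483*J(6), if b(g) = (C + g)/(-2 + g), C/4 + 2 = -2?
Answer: 13041/2 ≈ 6520.5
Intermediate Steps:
C = -16 (C = -8 + 4*(-2) = -8 - 8 = -16)
b(g) = (-16 + g)/(-2 + g)
J(w) = 1 - 5*(-16 + w)/(-2 + w) (J(w) = 1 + ((-16 + w)/(-2 + w))*(-5) = 1 - 5*(-16 + w)/(-2 + w))
483*J(6) = 483*(2*(39 - 2*6)/(-2 + 6)) = 483*(2*(39 - 12)/4) = 483*(2*(¼)*27) = 483*(27/2) = 13041/2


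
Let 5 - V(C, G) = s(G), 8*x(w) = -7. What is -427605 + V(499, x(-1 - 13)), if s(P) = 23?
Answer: -427623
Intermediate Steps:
x(w) = -7/8 (x(w) = (⅛)*(-7) = -7/8)
V(C, G) = -18 (V(C, G) = 5 - 1*23 = 5 - 23 = -18)
-427605 + V(499, x(-1 - 13)) = -427605 - 18 = -427623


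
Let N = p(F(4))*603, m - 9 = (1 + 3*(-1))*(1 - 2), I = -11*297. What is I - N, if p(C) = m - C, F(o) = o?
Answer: -7488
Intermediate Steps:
I = -3267
m = 11 (m = 9 + (1 + 3*(-1))*(1 - 2) = 9 + (1 - 3)*(-1) = 9 - 2*(-1) = 9 + 2 = 11)
p(C) = 11 - C
N = 4221 (N = (11 - 1*4)*603 = (11 - 4)*603 = 7*603 = 4221)
I - N = -3267 - 1*4221 = -3267 - 4221 = -7488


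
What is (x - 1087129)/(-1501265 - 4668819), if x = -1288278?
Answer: 2375407/6170084 ≈ 0.38499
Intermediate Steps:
(x - 1087129)/(-1501265 - 4668819) = (-1288278 - 1087129)/(-1501265 - 4668819) = -2375407/(-6170084) = -2375407*(-1/6170084) = 2375407/6170084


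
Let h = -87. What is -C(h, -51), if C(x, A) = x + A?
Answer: 138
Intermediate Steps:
C(x, A) = A + x
-C(h, -51) = -(-51 - 87) = -1*(-138) = 138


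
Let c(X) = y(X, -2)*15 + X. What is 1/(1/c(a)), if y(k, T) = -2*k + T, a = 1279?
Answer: -37121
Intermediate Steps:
y(k, T) = T - 2*k
c(X) = -30 - 29*X (c(X) = (-2 - 2*X)*15 + X = (-30 - 30*X) + X = -30 - 29*X)
1/(1/c(a)) = 1/(1/(-30 - 29*1279)) = 1/(1/(-30 - 37091)) = 1/(1/(-37121)) = 1/(-1/37121) = -37121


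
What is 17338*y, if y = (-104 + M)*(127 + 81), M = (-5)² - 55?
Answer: -483244736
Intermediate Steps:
M = -30 (M = 25 - 55 = -30)
y = -27872 (y = (-104 - 30)*(127 + 81) = -134*208 = -27872)
17338*y = 17338*(-27872) = -483244736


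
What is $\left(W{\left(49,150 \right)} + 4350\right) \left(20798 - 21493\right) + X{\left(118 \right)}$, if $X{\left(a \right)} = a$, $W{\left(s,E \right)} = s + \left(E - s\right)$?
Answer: $-3127382$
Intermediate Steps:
$W{\left(s,E \right)} = E$
$\left(W{\left(49,150 \right)} + 4350\right) \left(20798 - 21493\right) + X{\left(118 \right)} = \left(150 + 4350\right) \left(20798 - 21493\right) + 118 = 4500 \left(-695\right) + 118 = -3127500 + 118 = -3127382$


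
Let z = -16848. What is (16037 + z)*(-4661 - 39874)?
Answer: 36117885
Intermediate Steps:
(16037 + z)*(-4661 - 39874) = (16037 - 16848)*(-4661 - 39874) = -811*(-44535) = 36117885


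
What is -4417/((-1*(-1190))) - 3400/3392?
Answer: -169897/36040 ≈ -4.7141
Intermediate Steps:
-4417/((-1*(-1190))) - 3400/3392 = -4417/1190 - 3400*1/3392 = -4417*1/1190 - 425/424 = -631/170 - 425/424 = -169897/36040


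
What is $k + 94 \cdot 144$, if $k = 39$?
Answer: $13575$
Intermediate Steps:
$k + 94 \cdot 144 = 39 + 94 \cdot 144 = 39 + 13536 = 13575$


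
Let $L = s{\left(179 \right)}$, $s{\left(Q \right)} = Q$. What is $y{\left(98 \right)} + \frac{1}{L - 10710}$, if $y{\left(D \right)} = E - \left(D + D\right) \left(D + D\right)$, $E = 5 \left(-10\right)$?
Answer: $- \frac{405085447}{10531} \approx -38466.0$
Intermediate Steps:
$L = 179$
$E = -50$
$y{\left(D \right)} = -50 - 4 D^{2}$ ($y{\left(D \right)} = -50 - \left(D + D\right) \left(D + D\right) = -50 - 2 D 2 D = -50 - 4 D^{2}$)
$y{\left(98 \right)} + \frac{1}{L - 10710} = \left(-50 - 4 \cdot 98^{2}\right) + \frac{1}{179 - 10710} = \left(-50 - 38416\right) + \frac{1}{-10531} = \left(-50 - 38416\right) - \frac{1}{10531} = -38466 - \frac{1}{10531} = - \frac{405085447}{10531}$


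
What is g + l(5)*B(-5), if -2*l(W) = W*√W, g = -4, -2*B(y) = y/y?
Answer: -4 + 5*√5/4 ≈ -1.2049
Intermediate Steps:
B(y) = -½ (B(y) = -y/(2*y) = -½*1 = -½)
l(W) = -W^(3/2)/2 (l(W) = -W*√W/2 = -W^(3/2)/2)
g + l(5)*B(-5) = -4 - 5*√5/2*(-½) = -4 + 5*√5/4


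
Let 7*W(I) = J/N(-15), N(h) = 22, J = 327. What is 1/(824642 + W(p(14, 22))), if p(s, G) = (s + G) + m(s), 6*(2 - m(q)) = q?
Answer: 154/126995195 ≈ 1.2126e-6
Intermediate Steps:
m(q) = 2 - q/6
p(s, G) = 2 + G + 5*s/6 (p(s, G) = (s + G) + (2 - s/6) = (G + s) + (2 - s/6) = 2 + G + 5*s/6)
W(I) = 327/154 (W(I) = (327/22)/7 = (327*(1/22))/7 = (⅐)*(327/22) = 327/154)
1/(824642 + W(p(14, 22))) = 1/(824642 + 327/154) = 1/(126995195/154) = 154/126995195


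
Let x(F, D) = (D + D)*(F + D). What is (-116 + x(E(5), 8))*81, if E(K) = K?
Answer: 7452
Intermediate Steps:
x(F, D) = 2*D*(D + F) (x(F, D) = (2*D)*(D + F) = 2*D*(D + F))
(-116 + x(E(5), 8))*81 = (-116 + 2*8*(8 + 5))*81 = (-116 + 2*8*13)*81 = (-116 + 208)*81 = 92*81 = 7452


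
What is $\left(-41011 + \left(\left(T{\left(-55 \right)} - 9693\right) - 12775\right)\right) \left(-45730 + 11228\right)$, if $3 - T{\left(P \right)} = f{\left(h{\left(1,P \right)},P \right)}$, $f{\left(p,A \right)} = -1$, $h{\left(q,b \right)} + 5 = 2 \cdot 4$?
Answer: $2190014450$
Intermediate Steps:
$h{\left(q,b \right)} = 3$ ($h{\left(q,b \right)} = -5 + 2 \cdot 4 = -5 + 8 = 3$)
$T{\left(P \right)} = 4$ ($T{\left(P \right)} = 3 - -1 = 3 + 1 = 4$)
$\left(-41011 + \left(\left(T{\left(-55 \right)} - 9693\right) - 12775\right)\right) \left(-45730 + 11228\right) = \left(-41011 + \left(\left(4 - 9693\right) - 12775\right)\right) \left(-45730 + 11228\right) = \left(-41011 - 22464\right) \left(-34502\right) = \left(-63475\right) \left(-34502\right) = 2190014450$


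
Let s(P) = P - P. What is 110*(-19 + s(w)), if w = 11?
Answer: -2090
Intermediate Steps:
s(P) = 0
110*(-19 + s(w)) = 110*(-19 + 0) = 110*(-19) = -2090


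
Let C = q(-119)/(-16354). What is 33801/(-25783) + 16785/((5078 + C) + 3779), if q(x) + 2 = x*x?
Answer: 114840768129/196538678183 ≈ 0.58432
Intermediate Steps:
q(x) = -2 + x² (q(x) = -2 + x*x = -2 + x²)
C = -14159/16354 (C = (-2 + (-119)²)/(-16354) = (-2 + 14161)*(-1/16354) = 14159*(-1/16354) = -14159/16354 ≈ -0.86578)
33801/(-25783) + 16785/((5078 + C) + 3779) = 33801/(-25783) + 16785/((5078 - 14159/16354) + 3779) = 33801*(-1/25783) + 16785/(83031453/16354 + 3779) = -1779/1357 + 16785/(144833219/16354) = -1779/1357 + 16785*(16354/144833219) = -1779/1357 + 274501890/144833219 = 114840768129/196538678183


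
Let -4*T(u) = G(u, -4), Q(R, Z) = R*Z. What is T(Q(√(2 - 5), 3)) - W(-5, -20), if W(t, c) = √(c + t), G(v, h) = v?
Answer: I*(-20 - 3*√3)/4 ≈ -6.299*I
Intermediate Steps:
T(u) = -u/4
T(Q(√(2 - 5), 3)) - W(-5, -20) = -√(2 - 5)*3/4 - √(-20 - 5) = -√(-3)*3/4 - √(-25) = -I*√3*3/4 - 5*I = -3*I*√3/4 - 5*I = -5*I - 3*I*√3/4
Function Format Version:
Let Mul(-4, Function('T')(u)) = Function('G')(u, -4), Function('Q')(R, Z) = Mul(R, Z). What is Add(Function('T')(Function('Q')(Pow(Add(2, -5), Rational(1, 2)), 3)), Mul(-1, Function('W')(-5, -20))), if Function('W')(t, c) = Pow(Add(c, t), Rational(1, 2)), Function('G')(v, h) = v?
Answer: Mul(Rational(1, 4), I, Add(-20, Mul(-3, Pow(3, Rational(1, 2))))) ≈ Mul(-6.2990, I)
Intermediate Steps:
Function('T')(u) = Mul(Rational(-1, 4), u)
Add(Function('T')(Function('Q')(Pow(Add(2, -5), Rational(1, 2)), 3)), Mul(-1, Function('W')(-5, -20))) = Add(Mul(Rational(-1, 4), Mul(Pow(Add(2, -5), Rational(1, 2)), 3)), Mul(-1, Pow(Add(-20, -5), Rational(1, 2)))) = Add(Mul(Rational(-1, 4), Mul(Pow(-3, Rational(1, 2)), 3)), Mul(-1, Pow(-25, Rational(1, 2)))) = Add(Mul(Rational(-1, 4), Mul(Mul(I, Pow(3, Rational(1, 2))), 3)), Mul(-1, Mul(5, I))) = Add(Mul(Rational(-1, 4), Mul(3, I, Pow(3, Rational(1, 2)))), Mul(-5, I)) = Add(Mul(Rational(-3, 4), I, Pow(3, Rational(1, 2))), Mul(-5, I)) = Add(Mul(-5, I), Mul(Rational(-3, 4), I, Pow(3, Rational(1, 2))))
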